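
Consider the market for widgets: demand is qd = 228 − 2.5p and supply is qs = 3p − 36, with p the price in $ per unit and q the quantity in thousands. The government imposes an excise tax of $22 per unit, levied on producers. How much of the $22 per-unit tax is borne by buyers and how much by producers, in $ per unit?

Buyers bear $12 per unit; producers bear $10 per unit.

Without the tax, 228 − 2.5p = 3p − 36 gives 5.5p = 264, so p* = $48 and q* = 108.
With the tax collected from producers, supply shifts: qs = 3(p − 22) − 36.
New equilibrium: buyers pay $60, producers receive $38, q = 78. (Wedge: pb − ps = 22.)
Burden on buyers: $12; on producers: $10. (They sum to $22.)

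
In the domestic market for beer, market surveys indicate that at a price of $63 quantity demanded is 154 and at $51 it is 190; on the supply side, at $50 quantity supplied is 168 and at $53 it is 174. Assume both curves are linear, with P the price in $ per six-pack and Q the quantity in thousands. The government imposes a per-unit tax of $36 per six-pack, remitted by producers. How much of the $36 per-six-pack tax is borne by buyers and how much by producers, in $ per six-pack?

Buyers bear $14.4 per six-pack; producers bear $21.6 per six-pack.

Demand slope: (190 − 154)/(51 − 63) = -3, so Qd = 343 − 3P.
Supply slope: (174 − 168)/(53 − 50) = 2, so Qs = 2P + 68.
Without the tax, 343 − 3P = 2P + 68 gives 5P = 275, so P* = $55 and Q* = 178.
With the tax collected from producers, supply shifts: Qs = 2(P − 36) + 68.
New equilibrium: buyers pay $69.4, producers receive $33.4, Q = 134.8. (Wedge: Pb − Ps = 36.)
Burden on buyers: $14.4; on producers: $21.6. (They sum to $36.)
The less price-elastic side of the market bears the larger share of a per-unit tax.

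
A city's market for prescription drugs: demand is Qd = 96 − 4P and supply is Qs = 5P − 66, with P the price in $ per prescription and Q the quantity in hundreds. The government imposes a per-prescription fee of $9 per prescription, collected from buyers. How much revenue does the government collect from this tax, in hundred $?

Without the tax, 96 − 4P = 5P − 66 gives 9P = 162, so P* = $18 and Q* = 24.
With the tax collected from buyers, demand (in seller-price terms) shifts: Qd = 96 − 4(P + 9).
New equilibrium: buyers pay $23, suppliers receive $14, Q = 4. (Wedge: Pb − Ps = 9.)
Revenue = t · Q = 9 · 4 = $36.

Tax revenue = $36 hundred.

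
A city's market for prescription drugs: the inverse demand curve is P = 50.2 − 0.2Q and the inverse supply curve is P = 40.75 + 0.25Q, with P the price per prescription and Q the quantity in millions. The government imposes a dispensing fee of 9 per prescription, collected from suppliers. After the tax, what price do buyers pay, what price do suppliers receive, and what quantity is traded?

Rewrite in direct form: Qd = 251 − 5P and Qs = 4P − 163.
Without the tax, 251 − 5P = 4P − 163 gives 9P = 414, so P* = 46 and Q* = 21.
With the tax collected from suppliers, supply shifts: Qs = 4(P − 9) − 163.
New equilibrium: buyers pay 50, suppliers receive 41, Q = 1. (Wedge: Pb − Ps = 9.)

Buyers pay 50; suppliers receive 41; quantity = 1.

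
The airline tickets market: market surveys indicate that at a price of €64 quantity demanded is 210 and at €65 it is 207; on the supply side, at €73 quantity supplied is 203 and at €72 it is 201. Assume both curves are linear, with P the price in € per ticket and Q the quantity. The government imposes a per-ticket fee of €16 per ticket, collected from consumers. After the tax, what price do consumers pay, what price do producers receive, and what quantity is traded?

Demand slope: (207 − 210)/(65 − 64) = -3, so Qd = 402 − 3P.
Supply slope: (201 − 203)/(72 − 73) = 2, so Qs = 2P + 57.
Before the tax: set 402 − 3P = 2P + 57 → P* = €69, Q* = 195.
With the tax collected from consumers, demand (in seller-price terms) shifts: Qd = 402 − 3(P + 16).
New equilibrium: consumers pay €75.4, producers receive €59.4, Q = 175.8. (Wedge: Pb − Ps = 16.)

Consumers pay €75.4; producers receive €59.4; quantity = 175.8.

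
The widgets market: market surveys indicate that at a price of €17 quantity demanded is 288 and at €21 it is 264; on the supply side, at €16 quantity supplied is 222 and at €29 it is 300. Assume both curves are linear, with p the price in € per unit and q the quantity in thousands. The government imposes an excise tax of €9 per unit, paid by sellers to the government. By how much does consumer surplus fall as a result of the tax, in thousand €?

Demand slope: (264 − 288)/(21 − 17) = -6, so qd = 390 − 6p.
Supply slope: (300 − 222)/(29 − 16) = 6, so qs = 6p + 126.
Before the tax: set 390 − 6p = 6p + 126 → p* = €22, q* = 258.
With the tax collected from sellers, supply shifts: qs = 6(p − 9) + 126.
Solving gives q = 231 with buyers paying €26.5 and sellers receiving €17.5 (the €9 wedge).
ΔCS is the trapezoid between Q = 231 and Q = 258 of height €4.5: ½ · (258 + 231) · 4.5 = €1100.25.

Consumer surplus falls by €1100.25 thousand.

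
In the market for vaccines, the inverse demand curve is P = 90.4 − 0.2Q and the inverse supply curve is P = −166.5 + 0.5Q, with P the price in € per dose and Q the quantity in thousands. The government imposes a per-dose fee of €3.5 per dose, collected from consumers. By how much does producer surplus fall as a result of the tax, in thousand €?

Producer surplus falls by €911.25 thousand.

Rewrite in direct form: Qd = 452 − 5P and Qs = 2P + 333.
Before the tax: set 452 − 5P = 2P + 333 → P* = €17, Q* = 367.
With the tax collected from consumers, demand (in seller-price terms) shifts: Qd = 452 − 5(P + 3.5).
New equilibrium: consumers pay €18, suppliers receive €14.5, Q = 362. (Wedge: Pb − Ps = 3.5.)
ΔPS is the trapezoid between Q = 362 and Q = 367 of height €2.5: ½ · (367 + 362) · 2.5 = €911.25.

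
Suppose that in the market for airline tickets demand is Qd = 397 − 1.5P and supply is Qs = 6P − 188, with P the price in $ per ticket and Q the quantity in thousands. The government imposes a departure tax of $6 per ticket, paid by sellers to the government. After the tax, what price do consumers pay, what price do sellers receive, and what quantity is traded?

Before the tax: set 397 − 1.5P = 6P − 188 → P* = $78, Q* = 280.
With the tax collected from sellers, supply shifts: Qs = 6(P − 6) − 188.
New equilibrium: consumers pay $82.8, sellers receive $76.8, Q = 272.8. (Wedge: Pb − Ps = 6.)
The less price-elastic side of the market bears the larger share of a per-unit tax.

Consumers pay $82.8; sellers receive $76.8; quantity = 272.8.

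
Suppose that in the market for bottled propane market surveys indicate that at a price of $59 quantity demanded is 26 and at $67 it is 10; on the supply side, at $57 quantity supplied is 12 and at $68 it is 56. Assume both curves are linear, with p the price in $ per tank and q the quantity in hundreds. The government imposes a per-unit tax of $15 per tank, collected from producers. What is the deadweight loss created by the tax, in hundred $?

Deadweight loss = $150 hundred.

Demand slope: (10 − 26)/(67 − 59) = -2, so qd = 144 − 2p.
Supply slope: (56 − 12)/(68 − 57) = 4, so qs = 4p − 216.
Without the tax, 144 − 2p = 4p − 216 gives 6p = 360, so p* = $60 and q* = 24.
With the tax collected from producers, supply shifts: qs = 4(p − 15) − 216.
New equilibrium: consumers pay $70, producers receive $55, q = 4. (Wedge: pb − ps = 15.)
Quantity falls by |ΔQ| = |24 − 4| = 20.
DWL = ½ · t · |ΔQ| = ½ · 15 · 20 = $150.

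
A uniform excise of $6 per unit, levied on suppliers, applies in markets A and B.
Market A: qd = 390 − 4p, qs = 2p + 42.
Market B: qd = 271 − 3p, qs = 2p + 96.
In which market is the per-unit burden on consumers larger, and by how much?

Market B, by $0.4.

Market A: pre-tax p* = $58, q* = 158; post-tax q = 150; per-unit burden on consumers = $2.
Market B: pre-tax p* = $35, q* = 166; post-tax q = 158.8; per-unit burden on consumers = $2.4.
Difference: $2 vs $2.4 → market B is larger by $0.4.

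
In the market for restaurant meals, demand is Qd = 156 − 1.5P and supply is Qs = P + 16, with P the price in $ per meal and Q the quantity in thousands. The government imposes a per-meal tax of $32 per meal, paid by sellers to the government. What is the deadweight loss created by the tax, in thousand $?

Without the tax, 156 − 1.5P = P + 16 gives 2.5P = 140, so P* = $56 and Q* = 72.
With the tax collected from sellers, supply shifts: Qs = (P − 32) + 16.
New equilibrium: consumers pay $68.8, sellers receive $36.8, Q = 52.8. (Wedge: Pb − Ps = 32.)
Quantity falls by |ΔQ| = |72 − 52.8| = 19.2.
DWL = ½ · t · |ΔQ| = ½ · 32 · 19.2 = $307.2.

Deadweight loss = $307.2 thousand.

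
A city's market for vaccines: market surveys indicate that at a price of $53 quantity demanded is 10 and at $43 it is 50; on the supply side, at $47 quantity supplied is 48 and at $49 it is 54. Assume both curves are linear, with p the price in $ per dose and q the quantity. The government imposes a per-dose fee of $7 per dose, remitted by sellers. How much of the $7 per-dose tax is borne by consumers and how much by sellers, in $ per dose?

Consumers bear $3 per dose; sellers bear $4 per dose.

Demand slope: (50 − 10)/(43 − 53) = -4, so qd = 222 − 4p.
Supply slope: (54 − 48)/(49 − 47) = 3, so qs = 3p − 93.
Without the tax, 222 − 4p = 3p − 93 gives 7p = 315, so p* = $45 and q* = 42.
With the tax collected from sellers, supply shifts: qs = 3(p − 7) − 93.
Solving gives q = 30 with consumers paying $48 and sellers receiving $41 (the $7 wedge).
Burden on consumers: $3; on sellers: $4. (They sum to $7.)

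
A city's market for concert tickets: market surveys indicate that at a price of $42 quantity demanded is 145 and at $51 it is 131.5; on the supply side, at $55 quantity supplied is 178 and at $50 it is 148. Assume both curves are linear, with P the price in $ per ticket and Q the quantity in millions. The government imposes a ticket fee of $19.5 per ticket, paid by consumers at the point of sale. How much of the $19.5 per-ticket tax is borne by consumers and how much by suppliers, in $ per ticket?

Demand slope: (131.5 − 145)/(51 − 42) = -1.5, so Qd = 208 − 1.5P.
Supply slope: (148 − 178)/(50 − 55) = 6, so Qs = 6P − 152.
Before the tax: set 208 − 1.5P = 6P − 152 → P* = $48, Q* = 136.
With the tax collected from consumers, demand (in seller-price terms) shifts: Qd = 208 − 1.5(P + 19.5).
Solving gives Q = 112.6 with consumers paying $63.6 and suppliers receiving $44.1 (the $19.5 wedge).
Burden on consumers: $15.6; on suppliers: $3.9. (They sum to $19.5.)
The less price-elastic side of the market bears the larger share of a per-unit tax.

Consumers bear $15.6 per ticket; suppliers bear $3.9 per ticket.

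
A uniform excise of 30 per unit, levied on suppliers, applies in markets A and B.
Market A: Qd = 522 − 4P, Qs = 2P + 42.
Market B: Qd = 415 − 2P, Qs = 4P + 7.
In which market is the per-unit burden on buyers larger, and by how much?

Market A: pre-tax P* = 80, Q* = 202; post-tax Q = 162; per-unit burden on buyers = 10.
Market B: pre-tax P* = 68, Q* = 279; post-tax Q = 239; per-unit burden on buyers = 20.
Difference: 10 vs 20 → market B is larger by 10.

Market B, by 10.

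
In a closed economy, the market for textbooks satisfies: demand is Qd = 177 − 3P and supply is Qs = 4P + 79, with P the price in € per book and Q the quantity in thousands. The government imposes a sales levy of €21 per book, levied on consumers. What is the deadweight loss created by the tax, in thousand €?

Deadweight loss = €378 thousand.

Before the tax: set 177 − 3P = 4P + 79 → P* = €14, Q* = 135.
With the tax collected from consumers, demand (in seller-price terms) shifts: Qd = 177 − 3(P + 21).
New equilibrium: consumers pay €26, suppliers receive €5, Q = 99. (Wedge: Pb − Ps = 21.)
Quantity falls by |ΔQ| = |135 − 99| = 36.
DWL = ½ · t · |ΔQ| = ½ · 21 · 36 = €378.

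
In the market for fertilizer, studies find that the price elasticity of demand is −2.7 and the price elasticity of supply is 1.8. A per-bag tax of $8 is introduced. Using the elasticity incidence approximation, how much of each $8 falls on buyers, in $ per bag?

Incidence ratio: buyers' share ≈ εs / (εs + |εd|) = 1.8 / (1.8 + 2.7) = 0.4.
So buyers bear ≈ 0.4 × $8 = $3.2; suppliers bear $4.8.

Buyers bear ≈ $3.2 per bag.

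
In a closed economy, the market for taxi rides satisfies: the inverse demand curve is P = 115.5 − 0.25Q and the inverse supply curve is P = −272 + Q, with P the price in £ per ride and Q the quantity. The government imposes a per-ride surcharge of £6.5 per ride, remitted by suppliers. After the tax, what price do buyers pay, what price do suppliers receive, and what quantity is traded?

Buyers pay £39.3; suppliers receive £32.8; quantity = 304.8.

Rewrite in direct form: Qd = 462 − 4P and Qs = P + 272.
Before the tax: set 462 − 4P = P + 272 → P* = £38, Q* = 310.
With the tax collected from suppliers, supply shifts: Qs = (P − 6.5) + 272.
New equilibrium: buyers pay £39.3, suppliers receive £32.8, Q = 304.8. (Wedge: Pb − Ps = 6.5.)
The less price-elastic side of the market bears the larger share of a per-unit tax.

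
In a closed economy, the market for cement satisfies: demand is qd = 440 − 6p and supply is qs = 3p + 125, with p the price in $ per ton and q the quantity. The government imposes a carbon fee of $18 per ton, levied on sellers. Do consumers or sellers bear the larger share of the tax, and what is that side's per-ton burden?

Sellers bear the larger share: $12 per ton.

Before the tax: set 440 − 6p = 3p + 125 → p* = $35, q* = 230.
With the tax collected from sellers, supply shifts: qs = 3(p − 18) + 125.
Solving gives q = 194 with consumers paying $41 and sellers receiving $23 (the $18 wedge).
Per-ton burden: consumers $6, sellers $12.
Sellers take the larger share because supply is less price-elastic here (demand slope 6 vs supply slope 3).
The less price-elastic side of the market bears the larger share of a per-unit tax.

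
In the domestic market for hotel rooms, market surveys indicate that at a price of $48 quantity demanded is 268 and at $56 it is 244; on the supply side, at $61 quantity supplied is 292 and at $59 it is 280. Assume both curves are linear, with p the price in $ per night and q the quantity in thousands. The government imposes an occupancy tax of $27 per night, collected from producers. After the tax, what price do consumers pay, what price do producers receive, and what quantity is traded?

Demand slope: (244 − 268)/(56 − 48) = -3, so qd = 412 − 3p.
Supply slope: (280 − 292)/(59 − 61) = 6, so qs = 6p − 74.
Without the tax, 412 − 3p = 6p − 74 gives 9p = 486, so p* = $54 and q* = 250.
With the tax collected from producers, supply shifts: qs = 6(p − 27) − 74.
Solving gives q = 196 with consumers paying $72 and producers receiving $45 (the $27 wedge).
The less price-elastic side of the market bears the larger share of a per-unit tax.

Consumers pay $72; producers receive $45; quantity = 196.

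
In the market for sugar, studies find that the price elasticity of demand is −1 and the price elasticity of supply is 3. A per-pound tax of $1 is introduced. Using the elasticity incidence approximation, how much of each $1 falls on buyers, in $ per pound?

Incidence ratio: buyers' share ≈ εs / (εs + |εd|) = 3 / (3 + 1) = 0.75.
So buyers bear ≈ 0.75 × $1 = $0.75; sellers bear $0.25.

Buyers bear ≈ $0.75 per pound.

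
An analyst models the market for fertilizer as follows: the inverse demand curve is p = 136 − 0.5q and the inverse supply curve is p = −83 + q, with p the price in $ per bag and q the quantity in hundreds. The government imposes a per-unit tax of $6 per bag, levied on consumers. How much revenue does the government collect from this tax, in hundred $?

Inverting to q(p) form: qd = 272 − 2p; qs = p + 83.
Before the tax: set 272 − 2p = p + 83 → p* = $63, q* = 146.
With the tax collected from consumers, demand (in seller-price terms) shifts: qd = 272 − 2(p + 6).
Solving gives q = 142 with consumers paying $65 and sellers receiving $59 (the $6 wedge).
Revenue = t · Q = 6 · 142 = $852.

Tax revenue = $852 hundred.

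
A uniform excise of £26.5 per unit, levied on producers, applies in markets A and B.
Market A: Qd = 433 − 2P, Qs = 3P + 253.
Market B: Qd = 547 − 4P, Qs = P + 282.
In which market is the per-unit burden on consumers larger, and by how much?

Market A, by £10.6.

Market A: pre-tax P* = £36, Q* = 361; post-tax Q = 329.2; per-unit burden on consumers = £15.9.
Market B: pre-tax P* = £53, Q* = 335; post-tax Q = 313.8; per-unit burden on consumers = £5.3.
Difference: £15.9 vs £5.3 → market A is larger by £10.6.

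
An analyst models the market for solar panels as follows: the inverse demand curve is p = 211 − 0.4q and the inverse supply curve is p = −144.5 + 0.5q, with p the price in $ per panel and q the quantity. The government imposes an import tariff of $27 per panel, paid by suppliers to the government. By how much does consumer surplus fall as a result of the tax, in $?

Consumer surplus falls by $4560.

Rewrite in direct form: qd = 527.5 − 2.5p and qs = 2p + 289.
Before the tax: set 527.5 − 2.5p = 2p + 289 → p* = $53, q* = 395.
With the tax collected from suppliers, supply shifts: qs = 2(p − 27) + 289.
Solving gives q = 365 with buyers paying $65 and suppliers receiving $38 (the $27 wedge).
ΔCS is the trapezoid between Q = 365 and Q = 395 of height $12: ½ · (395 + 365) · 12 = $4560.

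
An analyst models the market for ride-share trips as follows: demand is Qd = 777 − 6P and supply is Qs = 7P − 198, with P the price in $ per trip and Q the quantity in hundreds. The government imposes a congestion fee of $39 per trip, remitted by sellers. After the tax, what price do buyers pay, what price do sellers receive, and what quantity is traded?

Without the tax, 777 − 6P = 7P − 198 gives 13P = 975, so P* = $75 and Q* = 327.
With the tax collected from sellers, supply shifts: Qs = 7(P − 39) − 198.
Solving gives Q = 201 with buyers paying $96 and sellers receiving $57 (the $39 wedge).
The less price-elastic side of the market bears the larger share of a per-unit tax.

Buyers pay $96; sellers receive $57; quantity = 201.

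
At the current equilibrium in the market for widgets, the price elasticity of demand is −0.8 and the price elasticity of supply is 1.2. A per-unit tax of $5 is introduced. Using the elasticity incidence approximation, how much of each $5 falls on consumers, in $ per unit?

Incidence ratio: consumers' share ≈ εs / (εs + |εd|) = 1.2 / (1.2 + 0.8) = 0.6.
So consumers bear ≈ 0.6 × $5 = $3; sellers bear $2.

Consumers bear ≈ $3 per unit.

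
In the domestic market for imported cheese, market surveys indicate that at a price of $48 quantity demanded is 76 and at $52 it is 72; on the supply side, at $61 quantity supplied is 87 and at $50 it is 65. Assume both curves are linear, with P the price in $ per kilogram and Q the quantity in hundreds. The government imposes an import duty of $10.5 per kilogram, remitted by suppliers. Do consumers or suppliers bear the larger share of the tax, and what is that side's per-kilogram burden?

Consumers bear the larger share: $7 per kilogram.

Demand slope: (72 − 76)/(52 − 48) = -1, so Qd = 124 − P.
Supply slope: (65 − 87)/(50 − 61) = 2, so Qs = 2P − 35.
Without the tax, 124 − P = 2P − 35 gives 3P = 159, so P* = $53 and Q* = 71.
With the tax collected from suppliers, supply shifts: Qs = 2(P − 10.5) − 35.
New equilibrium: consumers pay $60, suppliers receive $49.5, Q = 64. (Wedge: Pb − Ps = 10.5.)
Per-kilogram burden: consumers $7, suppliers $3.5.
Consumers take the larger share because demand is less price-elastic here (demand slope 1 vs supply slope 2).
The less price-elastic side of the market bears the larger share of a per-unit tax.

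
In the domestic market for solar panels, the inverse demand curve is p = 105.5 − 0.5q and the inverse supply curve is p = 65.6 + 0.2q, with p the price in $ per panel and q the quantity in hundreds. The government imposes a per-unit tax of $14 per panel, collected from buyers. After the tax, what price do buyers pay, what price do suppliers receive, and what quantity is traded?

Inverting to q(p) form: qd = 211 − 2p; qs = 5p − 328.
Without the tax, 211 − 2p = 5p − 328 gives 7p = 539, so p* = $77 and q* = 57.
With the tax collected from buyers, demand (in seller-price terms) shifts: qd = 211 − 2(p + 14).
New equilibrium: buyers pay $87, suppliers receive $73, q = 37. (Wedge: pb − ps = 14.)

Buyers pay $87; suppliers receive $73; quantity = 37.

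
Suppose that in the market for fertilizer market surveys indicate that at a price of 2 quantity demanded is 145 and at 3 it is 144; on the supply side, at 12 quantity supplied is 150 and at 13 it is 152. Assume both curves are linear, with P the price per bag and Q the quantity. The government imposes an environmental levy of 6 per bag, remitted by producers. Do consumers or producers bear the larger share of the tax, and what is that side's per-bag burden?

Demand slope: (144 − 145)/(3 − 2) = -1, so Qd = 147 − P.
Supply slope: (152 − 150)/(13 − 12) = 2, so Qs = 2P + 126.
Before the tax: set 147 − P = 2P + 126 → P* = 7, Q* = 140.
With the tax collected from producers, supply shifts: Qs = 2(P − 6) + 126.
Solving gives Q = 136 with consumers paying 11 and producers receiving 5 (the 6 wedge).
Per-bag burden: consumers 4, producers 2.
Consumers take the larger share because demand is less price-elastic here (demand slope 1 vs supply slope 2).

Consumers bear the larger share: 4 per bag.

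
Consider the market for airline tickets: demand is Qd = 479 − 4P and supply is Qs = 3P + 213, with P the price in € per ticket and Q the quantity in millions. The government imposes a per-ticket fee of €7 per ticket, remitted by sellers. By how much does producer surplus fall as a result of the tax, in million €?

Producer surplus falls by €1284 million.

Without the tax, 479 − 4P = 3P + 213 gives 7P = 266, so P* = €38 and Q* = 327.
With the tax collected from sellers, supply shifts: Qs = 3(P − 7) + 213.
New equilibrium: consumers pay €41, sellers receive €34, Q = 315. (Wedge: Pb − Ps = 7.)
ΔPS is the trapezoid between Q = 315 and Q = 327 of height €4: ½ · (327 + 315) · 4 = €1284.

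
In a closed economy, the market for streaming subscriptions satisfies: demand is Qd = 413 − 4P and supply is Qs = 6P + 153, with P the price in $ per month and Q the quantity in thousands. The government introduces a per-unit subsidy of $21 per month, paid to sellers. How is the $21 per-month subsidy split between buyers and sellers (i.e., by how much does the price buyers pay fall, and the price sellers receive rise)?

Buyers gain $12.6 per month; sellers gain $8.4 per month.

Without the subsidy, 413 − 4P = 6P + 153 gives 10P = 260, so P* = $26 and Q* = 309.
With a per-unit subsidy paid to sellers, each receives P + 21 per unit sold, so supply becomes Qs = 6(P + 21) + 153.
Solving gives Q = 359.4 with buyers paying $13.4 and sellers receiving $34.4 (the $21 wedge).
Gain to buyers: $12.6; to sellers: $8.4. (They sum to $21.)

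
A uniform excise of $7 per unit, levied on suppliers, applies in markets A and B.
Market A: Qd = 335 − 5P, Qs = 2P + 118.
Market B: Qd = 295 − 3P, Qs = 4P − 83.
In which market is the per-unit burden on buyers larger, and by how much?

Market A: pre-tax P* = $31, Q* = 180; post-tax Q = 170; per-unit burden on buyers = $2.
Market B: pre-tax P* = $54, Q* = 133; post-tax Q = 121; per-unit burden on buyers = $4.
Difference: $2 vs $4 → market B is larger by $2.

Market B, by $2.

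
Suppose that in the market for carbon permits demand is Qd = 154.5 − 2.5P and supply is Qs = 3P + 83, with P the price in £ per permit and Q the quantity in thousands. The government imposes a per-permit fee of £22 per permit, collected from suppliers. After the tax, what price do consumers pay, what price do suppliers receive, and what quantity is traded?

Before the tax: set 154.5 − 2.5P = 3P + 83 → P* = £13, Q* = 122.
With the tax collected from suppliers, supply shifts: Qs = 3(P − 22) + 83.
New equilibrium: consumers pay £25, suppliers receive £3, Q = 92. (Wedge: Pb − Ps = 22.)
The less price-elastic side of the market bears the larger share of a per-unit tax.

Consumers pay £25; suppliers receive £3; quantity = 92.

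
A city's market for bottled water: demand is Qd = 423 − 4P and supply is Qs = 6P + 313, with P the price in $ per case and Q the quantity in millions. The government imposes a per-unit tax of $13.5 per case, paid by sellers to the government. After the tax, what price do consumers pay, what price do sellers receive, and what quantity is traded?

Consumers pay $19.1; sellers receive $5.6; quantity = 346.6.

Before the tax: set 423 − 4P = 6P + 313 → P* = $11, Q* = 379.
With the tax collected from sellers, supply shifts: Qs = 6(P − 13.5) + 313.
New equilibrium: consumers pay $19.1, sellers receive $5.6, Q = 346.6. (Wedge: Pb − Ps = 13.5.)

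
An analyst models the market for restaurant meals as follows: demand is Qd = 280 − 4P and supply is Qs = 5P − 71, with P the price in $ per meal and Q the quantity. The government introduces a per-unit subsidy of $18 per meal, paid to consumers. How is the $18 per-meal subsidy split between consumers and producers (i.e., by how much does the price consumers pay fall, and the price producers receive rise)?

Consumers gain $10 per meal; producers gain $8 per meal.

Without the subsidy, 280 − 4P = 5P − 71 gives 9P = 351, so P* = $39 and Q* = 124.
With a per-unit subsidy paid to consumers, each effectively pays P − 18, so demand becomes Qd = 280 − 4(P − 18).
New equilibrium: consumers pay $29, producers receive $47, Q = 164. (Wedge: Pb − Ps = −18.)
Gain to consumers: $10; to producers: $8. (They sum to $18.)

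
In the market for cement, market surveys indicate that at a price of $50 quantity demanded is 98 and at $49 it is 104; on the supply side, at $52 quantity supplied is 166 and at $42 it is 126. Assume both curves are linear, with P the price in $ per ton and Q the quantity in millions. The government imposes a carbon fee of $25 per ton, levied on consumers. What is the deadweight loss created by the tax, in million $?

Demand slope: (104 − 98)/(49 − 50) = -6, so Qd = 398 − 6P.
Supply slope: (126 − 166)/(42 − 52) = 4, so Qs = 4P − 42.
Without the tax, 398 − 6P = 4P − 42 gives 10P = 440, so P* = $44 and Q* = 134.
With the tax collected from consumers, demand (in seller-price terms) shifts: Qd = 398 − 6(P + 25).
Solving gives Q = 74 with consumers paying $54 and suppliers receiving $29 (the $25 wedge).
Quantity falls by |ΔQ| = |134 − 74| = 60.
DWL = ½ · t · |ΔQ| = ½ · 25 · 60 = $750.

Deadweight loss = $750 million.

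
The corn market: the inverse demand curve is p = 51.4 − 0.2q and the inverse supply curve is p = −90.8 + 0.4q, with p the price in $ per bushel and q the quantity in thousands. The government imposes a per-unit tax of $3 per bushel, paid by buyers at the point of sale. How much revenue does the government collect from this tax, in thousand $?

Tax revenue = $696 thousand.

Inverting to q(p) form: qd = 257 − 5p; qs = 2.5p + 227.
Before the tax: set 257 − 5p = 2.5p + 227 → p* = $4, q* = 237.
With the tax collected from buyers, demand (in seller-price terms) shifts: qd = 257 − 5(p + 3).
Solving gives q = 232 with buyers paying $5 and producers receiving $2 (the $3 wedge).
Revenue = t · Q = 3 · 232 = $696.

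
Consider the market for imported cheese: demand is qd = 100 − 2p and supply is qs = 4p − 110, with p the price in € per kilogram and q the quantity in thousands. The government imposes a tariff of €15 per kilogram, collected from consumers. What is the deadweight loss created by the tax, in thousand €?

Deadweight loss = €150 thousand.

Without the tax, 100 − 2p = 4p − 110 gives 6p = 210, so p* = €35 and q* = 30.
With the tax collected from consumers, demand (in seller-price terms) shifts: qd = 100 − 2(p + 15).
Solving gives q = 10 with consumers paying €45 and suppliers receiving €30 (the €15 wedge).
Quantity falls by |ΔQ| = |30 − 10| = 20.
DWL = ½ · t · |ΔQ| = ½ · 15 · 20 = €150.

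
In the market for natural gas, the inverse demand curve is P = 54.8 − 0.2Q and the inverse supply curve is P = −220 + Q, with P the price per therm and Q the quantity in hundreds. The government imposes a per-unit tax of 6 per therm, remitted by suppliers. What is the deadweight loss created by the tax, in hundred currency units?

Deadweight loss = 15 hundred.

Inverting to Q(P) form: Qd = 274 − 5P; Qs = P + 220.
Without the tax, 274 − 5P = P + 220 gives 6P = 54, so P* = 9 and Q* = 229.
With the tax collected from suppliers, supply shifts: Qs = (P − 6) + 220.
Solving gives Q = 224 with buyers paying 10 and suppliers receiving 4 (the 6 wedge).
Quantity falls by |ΔQ| = |229 − 224| = 5.
DWL = ½ · t · |ΔQ| = ½ · 6 · 5 = 15.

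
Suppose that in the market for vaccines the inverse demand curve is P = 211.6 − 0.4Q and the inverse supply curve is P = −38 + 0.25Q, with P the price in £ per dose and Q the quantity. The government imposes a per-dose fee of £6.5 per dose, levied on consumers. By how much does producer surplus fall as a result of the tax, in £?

Rewrite in direct form: Qd = 529 − 2.5P and Qs = 4P + 152.
Without the tax, 529 − 2.5P = 4P + 152 gives 6.5P = 377, so P* = £58 and Q* = 384.
With the tax collected from consumers, demand (in seller-price terms) shifts: Qd = 529 − 2.5(P + 6.5).
Solving gives Q = 374 with consumers paying £62 and suppliers receiving £55.5 (the £6.5 wedge).
ΔPS is the trapezoid between Q = 374 and Q = 384 of height £2.5: ½ · (384 + 374) · 2.5 = £947.5.

Producer surplus falls by £947.5.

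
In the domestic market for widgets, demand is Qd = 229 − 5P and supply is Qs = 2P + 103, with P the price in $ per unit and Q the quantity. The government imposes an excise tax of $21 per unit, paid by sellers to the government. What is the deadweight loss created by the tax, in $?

Deadweight loss = $315.

Without the tax, 229 − 5P = 2P + 103 gives 7P = 126, so P* = $18 and Q* = 139.
With the tax collected from sellers, supply shifts: Qs = 2(P − 21) + 103.
Solving gives Q = 109 with consumers paying $24 and sellers receiving $3 (the $21 wedge).
Quantity falls by |ΔQ| = |139 − 109| = 30.
DWL = ½ · t · |ΔQ| = ½ · 21 · 30 = $315.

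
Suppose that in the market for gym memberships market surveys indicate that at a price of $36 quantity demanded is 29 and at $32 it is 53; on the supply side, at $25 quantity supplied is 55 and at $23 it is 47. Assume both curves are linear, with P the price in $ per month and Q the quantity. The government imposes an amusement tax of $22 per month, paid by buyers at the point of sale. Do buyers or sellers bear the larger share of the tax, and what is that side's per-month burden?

Demand slope: (53 − 29)/(32 − 36) = -6, so Qd = 245 − 6P.
Supply slope: (47 − 55)/(23 − 25) = 4, so Qs = 4P − 45.
Without the tax, 245 − 6P = 4P − 45 gives 10P = 290, so P* = $29 and Q* = 71.
With the tax collected from buyers, demand (in seller-price terms) shifts: Qd = 245 − 6(P + 22).
Solving gives Q = 18.2 with buyers paying $37.8 and sellers receiving $15.8 (the $22 wedge).
Per-month burden: buyers $8.8, sellers $13.2.
Sellers take the larger share because supply is less price-elastic here (demand slope 6 vs supply slope 4).
The less price-elastic side of the market bears the larger share of a per-unit tax.

Sellers bear the larger share: $13.2 per month.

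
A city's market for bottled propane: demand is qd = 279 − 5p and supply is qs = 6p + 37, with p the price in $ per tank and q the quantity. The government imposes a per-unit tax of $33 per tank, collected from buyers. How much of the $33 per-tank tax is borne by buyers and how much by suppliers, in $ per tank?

Buyers bear $18 per tank; suppliers bear $15 per tank.

Before the tax: set 279 − 5p = 6p + 37 → p* = $22, q* = 169.
With the tax collected from buyers, demand (in seller-price terms) shifts: qd = 279 − 5(p + 33).
New equilibrium: buyers pay $40, suppliers receive $7, q = 79. (Wedge: pb − ps = 33.)
Burden on buyers: $18; on suppliers: $15. (They sum to $33.)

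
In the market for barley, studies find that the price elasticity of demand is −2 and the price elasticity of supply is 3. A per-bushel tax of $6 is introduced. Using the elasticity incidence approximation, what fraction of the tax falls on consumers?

Incidence ratio: consumers' share ≈ εs / (εs + |εd|) = 3 / (3 + 2) = 0.6.
Supply is the more elastic side, so consumers bear the larger share.

Consumers' share ≈ 0.6.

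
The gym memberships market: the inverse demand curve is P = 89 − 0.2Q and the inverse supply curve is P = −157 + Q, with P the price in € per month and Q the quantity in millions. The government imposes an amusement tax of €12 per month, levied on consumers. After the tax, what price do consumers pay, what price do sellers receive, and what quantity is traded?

Consumers pay €50; sellers receive €38; quantity = 195.

Inverting to Q(P) form: Qd = 445 − 5P; Qs = P + 157.
Before the tax: set 445 − 5P = P + 157 → P* = €48, Q* = 205.
With the tax collected from consumers, demand (in seller-price terms) shifts: Qd = 445 − 5(P + 12).
New equilibrium: consumers pay €50, sellers receive €38, Q = 195. (Wedge: Pb − Ps = 12.)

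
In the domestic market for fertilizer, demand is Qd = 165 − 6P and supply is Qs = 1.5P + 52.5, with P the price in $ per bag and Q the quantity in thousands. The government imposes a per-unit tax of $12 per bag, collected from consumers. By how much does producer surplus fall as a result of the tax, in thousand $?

Producer surplus falls by $650.88 thousand.

Without the tax, 165 − 6P = 1.5P + 52.5 gives 7.5P = 112.5, so P* = $15 and Q* = 75.
With the tax collected from consumers, demand (in seller-price terms) shifts: Qd = 165 − 6(P + 12).
Solving gives Q = 60.6 with consumers paying $17.4 and producers receiving $5.4 (the $12 wedge).
ΔPS is the trapezoid between Q = 60.6 and Q = 75 of height $9.6: ½ · (75 + 60.6) · 9.6 = $650.88.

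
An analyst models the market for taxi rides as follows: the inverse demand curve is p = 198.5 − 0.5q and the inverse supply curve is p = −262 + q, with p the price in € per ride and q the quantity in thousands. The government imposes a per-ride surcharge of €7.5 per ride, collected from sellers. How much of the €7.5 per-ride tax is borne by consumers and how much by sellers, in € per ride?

Consumers bear €2.5 per ride; sellers bear €5 per ride.

Rewrite in direct form: qd = 397 − 2p and qs = p + 262.
Without the tax, 397 − 2p = p + 262 gives 3p = 135, so p* = €45 and q* = 307.
With the tax collected from sellers, supply shifts: qs = (p − 7.5) + 262.
New equilibrium: consumers pay €47.5, sellers receive €40, q = 302. (Wedge: pb − ps = 7.5.)
Burden on consumers: €2.5; on sellers: €5. (They sum to €7.5.)
The less price-elastic side of the market bears the larger share of a per-unit tax.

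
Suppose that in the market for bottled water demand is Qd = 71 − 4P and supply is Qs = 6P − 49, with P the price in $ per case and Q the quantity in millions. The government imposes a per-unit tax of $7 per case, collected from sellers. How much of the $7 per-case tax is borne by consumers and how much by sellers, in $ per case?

Consumers bear $4.2 per case; sellers bear $2.8 per case.

Before the tax: set 71 − 4P = 6P − 49 → P* = $12, Q* = 23.
With the tax collected from sellers, supply shifts: Qs = 6(P − 7) − 49.
New equilibrium: consumers pay $16.2, sellers receive $9.2, Q = 6.2. (Wedge: Pb − Ps = 7.)
Burden on consumers: $4.2; on sellers: $2.8. (They sum to $7.)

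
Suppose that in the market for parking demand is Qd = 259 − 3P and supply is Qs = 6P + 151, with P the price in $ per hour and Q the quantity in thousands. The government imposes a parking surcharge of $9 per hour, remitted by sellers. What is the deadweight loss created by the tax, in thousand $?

Before the tax: set 259 − 3P = 6P + 151 → P* = $12, Q* = 223.
With the tax collected from sellers, supply shifts: Qs = 6(P − 9) + 151.
Solving gives Q = 205 with buyers paying $18 and sellers receiving $9 (the $9 wedge).
Quantity falls by |ΔQ| = |223 − 205| = 18.
DWL = ½ · t · |ΔQ| = ½ · 9 · 18 = $81.

Deadweight loss = $81 thousand.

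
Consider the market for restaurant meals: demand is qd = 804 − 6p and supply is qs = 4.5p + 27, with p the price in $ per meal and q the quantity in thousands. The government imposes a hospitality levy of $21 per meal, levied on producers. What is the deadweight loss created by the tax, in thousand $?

Deadweight loss = $567 thousand.

Before the tax: set 804 − 6p = 4.5p + 27 → p* = $74, q* = 360.
With the tax collected from producers, supply shifts: qs = 4.5(p − 21) + 27.
New equilibrium: buyers pay $83, producers receive $62, q = 306. (Wedge: pb − ps = 21.)
Quantity falls by |ΔQ| = |360 − 306| = 54.
DWL = ½ · t · |ΔQ| = ½ · 21 · 54 = $567.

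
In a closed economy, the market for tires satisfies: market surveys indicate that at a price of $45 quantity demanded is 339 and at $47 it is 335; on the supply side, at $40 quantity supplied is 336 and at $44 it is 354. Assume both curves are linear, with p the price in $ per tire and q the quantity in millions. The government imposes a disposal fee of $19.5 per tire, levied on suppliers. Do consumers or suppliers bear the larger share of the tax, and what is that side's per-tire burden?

Consumers bear the larger share: $13.5 per tire.

Demand slope: (335 − 339)/(47 − 45) = -2, so qd = 429 − 2p.
Supply slope: (354 − 336)/(44 − 40) = 4.5, so qs = 4.5p + 156.
Without the tax, 429 − 2p = 4.5p + 156 gives 6.5p = 273, so p* = $42 and q* = 345.
With the tax collected from suppliers, supply shifts: qs = 4.5(p − 19.5) + 156.
New equilibrium: consumers pay $55.5, suppliers receive $36, q = 318. (Wedge: pb − ps = 19.5.)
Per-tire burden: consumers $13.5, suppliers $6.
Consumers take the larger share because demand is less price-elastic here (demand slope 2 vs supply slope 4.5).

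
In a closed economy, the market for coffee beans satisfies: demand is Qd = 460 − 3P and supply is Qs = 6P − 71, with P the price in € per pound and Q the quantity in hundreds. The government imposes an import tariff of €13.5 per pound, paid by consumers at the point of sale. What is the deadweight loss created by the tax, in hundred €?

Deadweight loss = €182.25 hundred.

Before the tax: set 460 − 3P = 6P − 71 → P* = €59, Q* = 283.
With the tax collected from consumers, demand (in seller-price terms) shifts: Qd = 460 − 3(P + 13.5).
Solving gives Q = 256 with consumers paying €68 and producers receiving €54.5 (the €13.5 wedge).
Quantity falls by |ΔQ| = |283 − 256| = 27.
DWL = ½ · t · |ΔQ| = ½ · 13.5 · 27 = €182.25.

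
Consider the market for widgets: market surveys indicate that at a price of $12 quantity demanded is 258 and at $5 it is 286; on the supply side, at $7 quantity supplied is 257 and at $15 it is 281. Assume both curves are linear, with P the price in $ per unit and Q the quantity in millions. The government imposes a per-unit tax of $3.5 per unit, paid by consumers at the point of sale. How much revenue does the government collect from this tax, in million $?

Tax revenue = $910 million.

Demand slope: (286 − 258)/(5 − 12) = -4, so Qd = 306 − 4P.
Supply slope: (281 − 257)/(15 − 7) = 3, so Qs = 3P + 236.
Without the tax, 306 − 4P = 3P + 236 gives 7P = 70, so P* = $10 and Q* = 266.
With the tax collected from consumers, demand (in seller-price terms) shifts: Qd = 306 − 4(P + 3.5).
Solving gives Q = 260 with consumers paying $11.5 and suppliers receiving $8 (the $3.5 wedge).
Revenue = t · Q = 3.5 · 260 = $910.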